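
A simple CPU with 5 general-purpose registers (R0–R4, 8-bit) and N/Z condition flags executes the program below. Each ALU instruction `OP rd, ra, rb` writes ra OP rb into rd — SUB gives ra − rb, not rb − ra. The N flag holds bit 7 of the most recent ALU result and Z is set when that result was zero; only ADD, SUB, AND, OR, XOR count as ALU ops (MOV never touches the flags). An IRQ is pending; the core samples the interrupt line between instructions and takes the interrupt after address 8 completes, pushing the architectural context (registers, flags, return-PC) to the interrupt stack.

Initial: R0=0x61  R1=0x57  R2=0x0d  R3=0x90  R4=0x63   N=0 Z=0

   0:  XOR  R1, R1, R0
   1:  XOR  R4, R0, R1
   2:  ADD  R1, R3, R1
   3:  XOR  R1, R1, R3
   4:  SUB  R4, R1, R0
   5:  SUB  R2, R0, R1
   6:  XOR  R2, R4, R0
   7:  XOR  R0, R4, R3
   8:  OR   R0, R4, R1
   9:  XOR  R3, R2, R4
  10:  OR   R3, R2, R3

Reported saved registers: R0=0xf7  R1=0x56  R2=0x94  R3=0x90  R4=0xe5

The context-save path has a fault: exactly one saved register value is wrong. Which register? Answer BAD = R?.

BAD = R4

after  0: R0=0x61 R1=0x36 R2=0x0d R3=0x90 R4=0x63  N=0 Z=0
after  1: R0=0x61 R1=0x36 R2=0x0d R3=0x90 R4=0x57  N=0 Z=0
after  2: R0=0x61 R1=0xc6 R2=0x0d R3=0x90 R4=0x57  N=1 Z=0
after  3: R0=0x61 R1=0x56 R2=0x0d R3=0x90 R4=0x57  N=0 Z=0
after  4: R0=0x61 R1=0x56 R2=0x0d R3=0x90 R4=0xf5  N=1 Z=0
after  5: R0=0x61 R1=0x56 R2=0x0b R3=0x90 R4=0xf5  N=0 Z=0
after  6: R0=0x61 R1=0x56 R2=0x94 R3=0x90 R4=0xf5  N=1 Z=0
after  7: R0=0x65 R1=0x56 R2=0x94 R3=0x90 R4=0xf5  N=0 Z=0
after  8: R0=0xf7 R1=0x56 R2=0x94 R3=0x90 R4=0xf5  N=1 Z=0
-- IRQ taken; context saved, return-PC = 9 --
mismatch: R4: reported 0xe5 vs actual 0xf5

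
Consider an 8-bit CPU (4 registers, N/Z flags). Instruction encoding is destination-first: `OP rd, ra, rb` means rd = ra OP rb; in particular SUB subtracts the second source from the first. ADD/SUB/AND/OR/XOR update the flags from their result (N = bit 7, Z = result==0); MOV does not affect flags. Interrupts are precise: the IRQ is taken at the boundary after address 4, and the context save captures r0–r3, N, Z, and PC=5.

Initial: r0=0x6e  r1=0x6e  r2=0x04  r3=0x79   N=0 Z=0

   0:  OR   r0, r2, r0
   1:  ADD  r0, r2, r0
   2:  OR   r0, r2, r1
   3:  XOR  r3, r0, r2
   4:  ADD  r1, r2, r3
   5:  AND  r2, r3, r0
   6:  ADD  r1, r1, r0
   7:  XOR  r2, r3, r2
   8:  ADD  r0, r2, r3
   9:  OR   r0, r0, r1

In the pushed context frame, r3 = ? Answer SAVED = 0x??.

after  0: r0=0x6e r1=0x6e r2=0x04 r3=0x79  N=0 Z=0
after  1: r0=0x72 r1=0x6e r2=0x04 r3=0x79  N=0 Z=0
after  2: r0=0x6e r1=0x6e r2=0x04 r3=0x79  N=0 Z=0
after  3: r0=0x6e r1=0x6e r2=0x04 r3=0x6a  N=0 Z=0
after  4: r0=0x6e r1=0x6e r2=0x04 r3=0x6a  N=0 Z=0
-- IRQ taken; context saved, return-PC = 5 --

SAVED = 0x6a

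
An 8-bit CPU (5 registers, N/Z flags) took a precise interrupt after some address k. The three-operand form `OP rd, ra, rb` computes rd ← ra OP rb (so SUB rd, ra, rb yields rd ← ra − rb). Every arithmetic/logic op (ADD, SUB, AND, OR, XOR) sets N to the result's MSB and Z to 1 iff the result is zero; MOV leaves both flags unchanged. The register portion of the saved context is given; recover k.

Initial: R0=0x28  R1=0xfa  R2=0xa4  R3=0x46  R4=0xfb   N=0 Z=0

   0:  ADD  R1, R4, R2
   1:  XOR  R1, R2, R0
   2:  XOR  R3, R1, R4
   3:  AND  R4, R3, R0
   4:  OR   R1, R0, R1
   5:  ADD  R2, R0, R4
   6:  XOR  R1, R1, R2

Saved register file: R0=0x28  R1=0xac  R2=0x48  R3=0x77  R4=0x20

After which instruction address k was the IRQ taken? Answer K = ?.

after  0: R0=0x28 R1=0x9f R2=0xa4 R3=0x46 R4=0xfb  N=1 Z=0
after  1: R0=0x28 R1=0x8c R2=0xa4 R3=0x46 R4=0xfb  N=1 Z=0
after  2: R0=0x28 R1=0x8c R2=0xa4 R3=0x77 R4=0xfb  N=0 Z=0
after  3: R0=0x28 R1=0x8c R2=0xa4 R3=0x77 R4=0x20  N=0 Z=0
after  4: R0=0x28 R1=0xac R2=0xa4 R3=0x77 R4=0x20  N=1 Z=0
after  5: R0=0x28 R1=0xac R2=0x48 R3=0x77 R4=0x20  N=0 Z=0
-- IRQ taken; context saved, return-PC = 6 --

K = 5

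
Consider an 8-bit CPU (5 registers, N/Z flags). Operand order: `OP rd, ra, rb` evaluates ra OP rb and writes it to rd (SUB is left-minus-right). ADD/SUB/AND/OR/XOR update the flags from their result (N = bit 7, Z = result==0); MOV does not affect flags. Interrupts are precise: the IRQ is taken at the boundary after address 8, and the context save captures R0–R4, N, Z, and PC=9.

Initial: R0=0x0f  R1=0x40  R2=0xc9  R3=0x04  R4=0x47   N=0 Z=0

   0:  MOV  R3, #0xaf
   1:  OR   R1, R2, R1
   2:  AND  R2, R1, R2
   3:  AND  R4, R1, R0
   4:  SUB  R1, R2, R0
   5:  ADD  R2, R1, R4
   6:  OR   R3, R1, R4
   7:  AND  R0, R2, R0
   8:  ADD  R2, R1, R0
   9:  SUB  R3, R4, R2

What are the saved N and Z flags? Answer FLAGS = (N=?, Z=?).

FLAGS = (N=1, Z=0)

after  0: R0=0x0f R1=0x40 R2=0xc9 R3=0xaf R4=0x47  N=0 Z=0
after  1: R0=0x0f R1=0xc9 R2=0xc9 R3=0xaf R4=0x47  N=1 Z=0
after  2: R0=0x0f R1=0xc9 R2=0xc9 R3=0xaf R4=0x47  N=1 Z=0
after  3: R0=0x0f R1=0xc9 R2=0xc9 R3=0xaf R4=0x09  N=0 Z=0
after  4: R0=0x0f R1=0xba R2=0xc9 R3=0xaf R4=0x09  N=1 Z=0
after  5: R0=0x0f R1=0xba R2=0xc3 R3=0xaf R4=0x09  N=1 Z=0
after  6: R0=0x0f R1=0xba R2=0xc3 R3=0xbb R4=0x09  N=1 Z=0
after  7: R0=0x03 R1=0xba R2=0xc3 R3=0xbb R4=0x09  N=0 Z=0
after  8: R0=0x03 R1=0xba R2=0xbd R3=0xbb R4=0x09  N=1 Z=0
-- IRQ taken; context saved, return-PC = 9 --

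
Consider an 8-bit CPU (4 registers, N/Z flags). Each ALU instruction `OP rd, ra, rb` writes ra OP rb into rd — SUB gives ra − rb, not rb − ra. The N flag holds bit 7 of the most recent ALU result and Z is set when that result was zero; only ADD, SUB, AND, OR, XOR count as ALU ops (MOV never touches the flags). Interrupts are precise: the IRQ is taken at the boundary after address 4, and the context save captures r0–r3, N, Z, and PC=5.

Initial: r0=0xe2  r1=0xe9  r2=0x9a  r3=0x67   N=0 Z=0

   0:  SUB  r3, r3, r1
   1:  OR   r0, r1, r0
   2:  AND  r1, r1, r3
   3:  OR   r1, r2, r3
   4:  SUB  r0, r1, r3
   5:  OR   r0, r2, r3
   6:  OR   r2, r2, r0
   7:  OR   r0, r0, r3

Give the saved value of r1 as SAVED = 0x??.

after  0: r0=0xe2 r1=0xe9 r2=0x9a r3=0x7e  N=0 Z=0
after  1: r0=0xeb r1=0xe9 r2=0x9a r3=0x7e  N=1 Z=0
after  2: r0=0xeb r1=0x68 r2=0x9a r3=0x7e  N=0 Z=0
after  3: r0=0xeb r1=0xfe r2=0x9a r3=0x7e  N=1 Z=0
after  4: r0=0x80 r1=0xfe r2=0x9a r3=0x7e  N=1 Z=0
-- IRQ taken; context saved, return-PC = 5 --

SAVED = 0xfe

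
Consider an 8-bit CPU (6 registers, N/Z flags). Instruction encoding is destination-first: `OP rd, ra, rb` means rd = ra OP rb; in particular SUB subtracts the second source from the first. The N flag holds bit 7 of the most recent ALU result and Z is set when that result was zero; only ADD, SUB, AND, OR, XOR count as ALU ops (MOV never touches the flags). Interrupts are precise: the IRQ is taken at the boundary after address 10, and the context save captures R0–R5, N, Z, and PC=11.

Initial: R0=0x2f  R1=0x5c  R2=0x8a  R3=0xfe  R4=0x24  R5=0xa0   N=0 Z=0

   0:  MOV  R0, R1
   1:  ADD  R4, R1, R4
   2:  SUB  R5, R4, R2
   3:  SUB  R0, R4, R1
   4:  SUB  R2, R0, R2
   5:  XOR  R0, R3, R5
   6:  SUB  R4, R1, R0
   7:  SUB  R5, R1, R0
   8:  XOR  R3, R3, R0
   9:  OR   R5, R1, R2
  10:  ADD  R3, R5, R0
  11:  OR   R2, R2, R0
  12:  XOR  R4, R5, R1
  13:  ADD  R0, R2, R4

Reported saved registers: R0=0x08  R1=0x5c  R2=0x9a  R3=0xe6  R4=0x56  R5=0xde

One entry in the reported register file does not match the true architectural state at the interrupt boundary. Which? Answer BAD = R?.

BAD = R4

after  0: R0=0x5c R1=0x5c R2=0x8a R3=0xfe R4=0x24 R5=0xa0  N=0 Z=0
after  1: R0=0x5c R1=0x5c R2=0x8a R3=0xfe R4=0x80 R5=0xa0  N=1 Z=0
after  2: R0=0x5c R1=0x5c R2=0x8a R3=0xfe R4=0x80 R5=0xf6  N=1 Z=0
after  3: R0=0x24 R1=0x5c R2=0x8a R3=0xfe R4=0x80 R5=0xf6  N=0 Z=0
after  4: R0=0x24 R1=0x5c R2=0x9a R3=0xfe R4=0x80 R5=0xf6  N=1 Z=0
after  5: R0=0x08 R1=0x5c R2=0x9a R3=0xfe R4=0x80 R5=0xf6  N=0 Z=0
after  6: R0=0x08 R1=0x5c R2=0x9a R3=0xfe R4=0x54 R5=0xf6  N=0 Z=0
after  7: R0=0x08 R1=0x5c R2=0x9a R3=0xfe R4=0x54 R5=0x54  N=0 Z=0
after  8: R0=0x08 R1=0x5c R2=0x9a R3=0xf6 R4=0x54 R5=0x54  N=1 Z=0
after  9: R0=0x08 R1=0x5c R2=0x9a R3=0xf6 R4=0x54 R5=0xde  N=1 Z=0
after 10: R0=0x08 R1=0x5c R2=0x9a R3=0xe6 R4=0x54 R5=0xde  N=1 Z=0
-- IRQ taken; context saved, return-PC = 11 --
mismatch: R4: reported 0x56 vs actual 0x54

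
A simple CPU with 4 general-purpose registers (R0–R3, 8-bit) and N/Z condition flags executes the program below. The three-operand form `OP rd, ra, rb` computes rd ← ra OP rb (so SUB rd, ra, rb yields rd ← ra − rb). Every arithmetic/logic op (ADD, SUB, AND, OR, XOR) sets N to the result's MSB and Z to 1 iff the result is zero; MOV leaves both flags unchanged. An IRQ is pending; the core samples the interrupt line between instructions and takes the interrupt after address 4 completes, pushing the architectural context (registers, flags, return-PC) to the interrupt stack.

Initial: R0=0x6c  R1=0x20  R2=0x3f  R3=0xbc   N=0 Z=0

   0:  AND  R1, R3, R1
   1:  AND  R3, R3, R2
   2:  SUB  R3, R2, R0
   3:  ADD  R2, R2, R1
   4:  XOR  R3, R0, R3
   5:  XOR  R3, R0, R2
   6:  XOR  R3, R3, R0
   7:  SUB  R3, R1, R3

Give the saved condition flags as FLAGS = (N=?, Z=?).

after  0: R0=0x6c R1=0x20 R2=0x3f R3=0xbc  N=0 Z=0
after  1: R0=0x6c R1=0x20 R2=0x3f R3=0x3c  N=0 Z=0
after  2: R0=0x6c R1=0x20 R2=0x3f R3=0xd3  N=1 Z=0
after  3: R0=0x6c R1=0x20 R2=0x5f R3=0xd3  N=0 Z=0
after  4: R0=0x6c R1=0x20 R2=0x5f R3=0xbf  N=1 Z=0
-- IRQ taken; context saved, return-PC = 5 --

FLAGS = (N=1, Z=0)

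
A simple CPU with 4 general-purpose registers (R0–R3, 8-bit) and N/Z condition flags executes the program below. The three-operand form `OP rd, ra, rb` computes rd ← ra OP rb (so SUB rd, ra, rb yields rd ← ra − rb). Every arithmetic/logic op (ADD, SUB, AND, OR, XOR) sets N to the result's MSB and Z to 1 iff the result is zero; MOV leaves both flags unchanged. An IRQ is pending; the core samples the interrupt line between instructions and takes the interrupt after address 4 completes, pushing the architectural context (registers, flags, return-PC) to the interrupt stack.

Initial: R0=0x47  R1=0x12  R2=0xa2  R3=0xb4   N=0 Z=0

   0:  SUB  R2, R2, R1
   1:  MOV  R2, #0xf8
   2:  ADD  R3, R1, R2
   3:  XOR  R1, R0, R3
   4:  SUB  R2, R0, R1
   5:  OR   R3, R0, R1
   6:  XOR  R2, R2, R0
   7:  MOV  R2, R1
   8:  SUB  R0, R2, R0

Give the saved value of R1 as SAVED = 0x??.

SAVED = 0x4d

after  0: R0=0x47 R1=0x12 R2=0x90 R3=0xb4  N=1 Z=0
after  1: R0=0x47 R1=0x12 R2=0xf8 R3=0xb4  N=1 Z=0
after  2: R0=0x47 R1=0x12 R2=0xf8 R3=0x0a  N=0 Z=0
after  3: R0=0x47 R1=0x4d R2=0xf8 R3=0x0a  N=0 Z=0
after  4: R0=0x47 R1=0x4d R2=0xfa R3=0x0a  N=1 Z=0
-- IRQ taken; context saved, return-PC = 5 --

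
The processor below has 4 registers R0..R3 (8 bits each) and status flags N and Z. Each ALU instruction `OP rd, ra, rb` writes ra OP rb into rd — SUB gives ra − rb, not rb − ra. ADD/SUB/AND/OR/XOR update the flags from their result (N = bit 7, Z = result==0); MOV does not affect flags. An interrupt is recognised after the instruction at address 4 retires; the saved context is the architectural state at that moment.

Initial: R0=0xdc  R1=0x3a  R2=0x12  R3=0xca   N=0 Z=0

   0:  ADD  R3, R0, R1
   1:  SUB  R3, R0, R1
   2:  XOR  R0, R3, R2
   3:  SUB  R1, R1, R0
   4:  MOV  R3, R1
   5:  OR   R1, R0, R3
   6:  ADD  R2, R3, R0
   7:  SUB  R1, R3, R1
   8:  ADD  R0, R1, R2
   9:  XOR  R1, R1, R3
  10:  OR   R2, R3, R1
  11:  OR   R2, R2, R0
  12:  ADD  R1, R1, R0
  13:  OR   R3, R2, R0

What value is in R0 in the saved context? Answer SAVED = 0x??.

after  0: R0=0xdc R1=0x3a R2=0x12 R3=0x16  N=0 Z=0
after  1: R0=0xdc R1=0x3a R2=0x12 R3=0xa2  N=1 Z=0
after  2: R0=0xb0 R1=0x3a R2=0x12 R3=0xa2  N=1 Z=0
after  3: R0=0xb0 R1=0x8a R2=0x12 R3=0xa2  N=1 Z=0
after  4: R0=0xb0 R1=0x8a R2=0x12 R3=0x8a  N=1 Z=0
-- IRQ taken; context saved, return-PC = 5 --

SAVED = 0xb0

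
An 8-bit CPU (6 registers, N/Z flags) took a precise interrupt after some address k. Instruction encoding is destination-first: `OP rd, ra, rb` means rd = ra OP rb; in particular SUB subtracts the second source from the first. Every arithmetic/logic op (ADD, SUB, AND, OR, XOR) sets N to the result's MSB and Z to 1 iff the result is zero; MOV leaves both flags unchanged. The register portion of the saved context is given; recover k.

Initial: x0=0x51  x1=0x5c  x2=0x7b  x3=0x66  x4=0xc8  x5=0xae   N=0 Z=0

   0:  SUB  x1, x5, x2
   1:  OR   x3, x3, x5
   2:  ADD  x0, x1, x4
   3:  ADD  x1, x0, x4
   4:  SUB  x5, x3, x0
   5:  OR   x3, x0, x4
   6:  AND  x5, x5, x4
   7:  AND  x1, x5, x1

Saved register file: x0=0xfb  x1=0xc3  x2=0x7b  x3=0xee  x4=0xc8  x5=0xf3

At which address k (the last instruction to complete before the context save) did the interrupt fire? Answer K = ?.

after  0: x0=0x51 x1=0x33 x2=0x7b x3=0x66 x4=0xc8 x5=0xae  N=0 Z=0
after  1: x0=0x51 x1=0x33 x2=0x7b x3=0xee x4=0xc8 x5=0xae  N=1 Z=0
after  2: x0=0xfb x1=0x33 x2=0x7b x3=0xee x4=0xc8 x5=0xae  N=1 Z=0
after  3: x0=0xfb x1=0xc3 x2=0x7b x3=0xee x4=0xc8 x5=0xae  N=1 Z=0
after  4: x0=0xfb x1=0xc3 x2=0x7b x3=0xee x4=0xc8 x5=0xf3  N=1 Z=0
-- IRQ taken; context saved, return-PC = 5 --

K = 4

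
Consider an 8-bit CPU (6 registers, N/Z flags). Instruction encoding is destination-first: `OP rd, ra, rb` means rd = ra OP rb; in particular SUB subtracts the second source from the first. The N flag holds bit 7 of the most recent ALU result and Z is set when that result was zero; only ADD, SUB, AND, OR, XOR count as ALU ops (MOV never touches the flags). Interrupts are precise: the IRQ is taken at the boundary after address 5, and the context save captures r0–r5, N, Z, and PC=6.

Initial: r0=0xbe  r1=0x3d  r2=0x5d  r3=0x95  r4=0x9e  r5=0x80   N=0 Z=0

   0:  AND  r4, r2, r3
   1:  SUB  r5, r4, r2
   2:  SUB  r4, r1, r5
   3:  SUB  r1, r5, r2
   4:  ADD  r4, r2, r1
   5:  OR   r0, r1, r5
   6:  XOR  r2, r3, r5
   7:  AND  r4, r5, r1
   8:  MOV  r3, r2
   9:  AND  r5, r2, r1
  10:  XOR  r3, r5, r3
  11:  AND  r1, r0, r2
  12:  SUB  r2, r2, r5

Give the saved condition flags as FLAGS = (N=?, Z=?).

after  0: r0=0xbe r1=0x3d r2=0x5d r3=0x95 r4=0x15 r5=0x80  N=0 Z=0
after  1: r0=0xbe r1=0x3d r2=0x5d r3=0x95 r4=0x15 r5=0xb8  N=1 Z=0
after  2: r0=0xbe r1=0x3d r2=0x5d r3=0x95 r4=0x85 r5=0xb8  N=1 Z=0
after  3: r0=0xbe r1=0x5b r2=0x5d r3=0x95 r4=0x85 r5=0xb8  N=0 Z=0
after  4: r0=0xbe r1=0x5b r2=0x5d r3=0x95 r4=0xb8 r5=0xb8  N=1 Z=0
after  5: r0=0xfb r1=0x5b r2=0x5d r3=0x95 r4=0xb8 r5=0xb8  N=1 Z=0
-- IRQ taken; context saved, return-PC = 6 --

FLAGS = (N=1, Z=0)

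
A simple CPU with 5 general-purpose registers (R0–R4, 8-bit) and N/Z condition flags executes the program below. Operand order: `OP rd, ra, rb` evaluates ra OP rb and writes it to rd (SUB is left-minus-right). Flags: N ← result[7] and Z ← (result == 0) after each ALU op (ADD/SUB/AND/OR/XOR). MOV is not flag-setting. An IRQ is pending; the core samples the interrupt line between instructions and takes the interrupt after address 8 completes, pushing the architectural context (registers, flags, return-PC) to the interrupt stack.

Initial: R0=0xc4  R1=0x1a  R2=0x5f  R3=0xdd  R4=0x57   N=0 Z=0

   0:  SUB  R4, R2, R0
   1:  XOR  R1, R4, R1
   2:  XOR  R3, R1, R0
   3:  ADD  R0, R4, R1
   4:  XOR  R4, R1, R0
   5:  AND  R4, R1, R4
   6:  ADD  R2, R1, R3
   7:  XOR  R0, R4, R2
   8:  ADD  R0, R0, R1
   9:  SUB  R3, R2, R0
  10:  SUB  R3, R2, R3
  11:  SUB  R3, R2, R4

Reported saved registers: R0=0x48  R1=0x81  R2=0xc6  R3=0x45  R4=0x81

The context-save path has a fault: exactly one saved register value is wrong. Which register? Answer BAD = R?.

BAD = R0

after  0: R0=0xc4 R1=0x1a R2=0x5f R3=0xdd R4=0x9b  N=1 Z=0
after  1: R0=0xc4 R1=0x81 R2=0x5f R3=0xdd R4=0x9b  N=1 Z=0
after  2: R0=0xc4 R1=0x81 R2=0x5f R3=0x45 R4=0x9b  N=0 Z=0
after  3: R0=0x1c R1=0x81 R2=0x5f R3=0x45 R4=0x9b  N=0 Z=0
after  4: R0=0x1c R1=0x81 R2=0x5f R3=0x45 R4=0x9d  N=1 Z=0
after  5: R0=0x1c R1=0x81 R2=0x5f R3=0x45 R4=0x81  N=1 Z=0
after  6: R0=0x1c R1=0x81 R2=0xc6 R3=0x45 R4=0x81  N=1 Z=0
after  7: R0=0x47 R1=0x81 R2=0xc6 R3=0x45 R4=0x81  N=0 Z=0
after  8: R0=0xc8 R1=0x81 R2=0xc6 R3=0x45 R4=0x81  N=1 Z=0
-- IRQ taken; context saved, return-PC = 9 --
mismatch: R0: reported 0x48 vs actual 0xc8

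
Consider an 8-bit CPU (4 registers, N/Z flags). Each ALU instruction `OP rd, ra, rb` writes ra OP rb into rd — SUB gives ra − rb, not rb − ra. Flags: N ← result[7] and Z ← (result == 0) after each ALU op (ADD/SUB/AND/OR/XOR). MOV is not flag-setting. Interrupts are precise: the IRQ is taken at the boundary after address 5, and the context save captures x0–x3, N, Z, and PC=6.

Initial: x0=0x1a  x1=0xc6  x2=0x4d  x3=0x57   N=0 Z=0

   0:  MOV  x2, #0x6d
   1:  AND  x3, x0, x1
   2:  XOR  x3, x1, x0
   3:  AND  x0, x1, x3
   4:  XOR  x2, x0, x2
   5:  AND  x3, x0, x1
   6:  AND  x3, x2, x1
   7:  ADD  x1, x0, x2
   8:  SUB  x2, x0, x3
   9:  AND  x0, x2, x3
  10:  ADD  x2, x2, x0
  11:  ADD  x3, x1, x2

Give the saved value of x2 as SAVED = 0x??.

SAVED = 0xa9

after  0: x0=0x1a x1=0xc6 x2=0x6d x3=0x57  N=0 Z=0
after  1: x0=0x1a x1=0xc6 x2=0x6d x3=0x02  N=0 Z=0
after  2: x0=0x1a x1=0xc6 x2=0x6d x3=0xdc  N=1 Z=0
after  3: x0=0xc4 x1=0xc6 x2=0x6d x3=0xdc  N=1 Z=0
after  4: x0=0xc4 x1=0xc6 x2=0xa9 x3=0xdc  N=1 Z=0
after  5: x0=0xc4 x1=0xc6 x2=0xa9 x3=0xc4  N=1 Z=0
-- IRQ taken; context saved, return-PC = 6 --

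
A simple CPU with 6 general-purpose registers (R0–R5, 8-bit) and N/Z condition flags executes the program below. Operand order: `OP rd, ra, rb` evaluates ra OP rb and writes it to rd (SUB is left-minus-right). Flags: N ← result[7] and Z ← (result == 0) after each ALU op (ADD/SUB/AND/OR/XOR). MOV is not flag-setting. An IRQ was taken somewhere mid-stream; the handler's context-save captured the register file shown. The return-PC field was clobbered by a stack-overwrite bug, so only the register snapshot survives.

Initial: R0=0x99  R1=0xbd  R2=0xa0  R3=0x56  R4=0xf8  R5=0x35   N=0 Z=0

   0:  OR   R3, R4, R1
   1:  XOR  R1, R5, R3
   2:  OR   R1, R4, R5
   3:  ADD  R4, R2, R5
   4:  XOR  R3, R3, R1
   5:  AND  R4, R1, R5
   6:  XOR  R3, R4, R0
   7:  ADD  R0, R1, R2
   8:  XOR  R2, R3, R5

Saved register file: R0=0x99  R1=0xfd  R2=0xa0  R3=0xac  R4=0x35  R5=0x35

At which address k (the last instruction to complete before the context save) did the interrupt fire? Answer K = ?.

K = 6

after  0: R0=0x99 R1=0xbd R2=0xa0 R3=0xfd R4=0xf8 R5=0x35  N=1 Z=0
after  1: R0=0x99 R1=0xc8 R2=0xa0 R3=0xfd R4=0xf8 R5=0x35  N=1 Z=0
after  2: R0=0x99 R1=0xfd R2=0xa0 R3=0xfd R4=0xf8 R5=0x35  N=1 Z=0
after  3: R0=0x99 R1=0xfd R2=0xa0 R3=0xfd R4=0xd5 R5=0x35  N=1 Z=0
after  4: R0=0x99 R1=0xfd R2=0xa0 R3=0x00 R4=0xd5 R5=0x35  N=0 Z=1
after  5: R0=0x99 R1=0xfd R2=0xa0 R3=0x00 R4=0x35 R5=0x35  N=0 Z=0
after  6: R0=0x99 R1=0xfd R2=0xa0 R3=0xac R4=0x35 R5=0x35  N=1 Z=0
-- IRQ taken; context saved, return-PC = 7 --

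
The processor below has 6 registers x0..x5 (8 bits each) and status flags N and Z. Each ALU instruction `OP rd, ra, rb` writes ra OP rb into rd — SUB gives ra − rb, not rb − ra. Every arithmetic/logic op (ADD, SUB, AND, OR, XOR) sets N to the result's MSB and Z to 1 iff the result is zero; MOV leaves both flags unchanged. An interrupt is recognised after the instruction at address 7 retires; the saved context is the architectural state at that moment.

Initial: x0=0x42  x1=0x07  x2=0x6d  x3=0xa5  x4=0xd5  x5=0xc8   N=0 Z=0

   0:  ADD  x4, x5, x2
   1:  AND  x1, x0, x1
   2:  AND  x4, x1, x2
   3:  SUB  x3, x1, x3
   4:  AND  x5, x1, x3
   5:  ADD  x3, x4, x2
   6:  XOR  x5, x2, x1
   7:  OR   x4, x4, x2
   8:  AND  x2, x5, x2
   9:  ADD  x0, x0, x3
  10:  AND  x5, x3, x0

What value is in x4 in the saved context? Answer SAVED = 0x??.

after  0: x0=0x42 x1=0x07 x2=0x6d x3=0xa5 x4=0x35 x5=0xc8  N=0 Z=0
after  1: x0=0x42 x1=0x02 x2=0x6d x3=0xa5 x4=0x35 x5=0xc8  N=0 Z=0
after  2: x0=0x42 x1=0x02 x2=0x6d x3=0xa5 x4=0x00 x5=0xc8  N=0 Z=1
after  3: x0=0x42 x1=0x02 x2=0x6d x3=0x5d x4=0x00 x5=0xc8  N=0 Z=0
after  4: x0=0x42 x1=0x02 x2=0x6d x3=0x5d x4=0x00 x5=0x00  N=0 Z=1
after  5: x0=0x42 x1=0x02 x2=0x6d x3=0x6d x4=0x00 x5=0x00  N=0 Z=0
after  6: x0=0x42 x1=0x02 x2=0x6d x3=0x6d x4=0x00 x5=0x6f  N=0 Z=0
after  7: x0=0x42 x1=0x02 x2=0x6d x3=0x6d x4=0x6d x5=0x6f  N=0 Z=0
-- IRQ taken; context saved, return-PC = 8 --

SAVED = 0x6d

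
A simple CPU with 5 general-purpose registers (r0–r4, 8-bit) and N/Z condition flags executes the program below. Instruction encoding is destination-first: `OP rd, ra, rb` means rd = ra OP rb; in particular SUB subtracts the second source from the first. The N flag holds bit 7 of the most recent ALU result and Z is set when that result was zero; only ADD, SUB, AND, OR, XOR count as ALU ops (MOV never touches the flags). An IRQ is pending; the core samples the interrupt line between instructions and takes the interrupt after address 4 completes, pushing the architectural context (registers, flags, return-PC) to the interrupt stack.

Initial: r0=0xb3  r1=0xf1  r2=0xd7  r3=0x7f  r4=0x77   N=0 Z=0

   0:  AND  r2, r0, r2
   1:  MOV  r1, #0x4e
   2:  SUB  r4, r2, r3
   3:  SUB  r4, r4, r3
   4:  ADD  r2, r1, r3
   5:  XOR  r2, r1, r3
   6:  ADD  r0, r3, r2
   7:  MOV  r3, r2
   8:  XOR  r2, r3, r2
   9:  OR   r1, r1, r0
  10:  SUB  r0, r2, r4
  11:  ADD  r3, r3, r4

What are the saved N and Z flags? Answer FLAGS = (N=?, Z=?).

FLAGS = (N=1, Z=0)

after  0: r0=0xb3 r1=0xf1 r2=0x93 r3=0x7f r4=0x77  N=1 Z=0
after  1: r0=0xb3 r1=0x4e r2=0x93 r3=0x7f r4=0x77  N=1 Z=0
after  2: r0=0xb3 r1=0x4e r2=0x93 r3=0x7f r4=0x14  N=0 Z=0
after  3: r0=0xb3 r1=0x4e r2=0x93 r3=0x7f r4=0x95  N=1 Z=0
after  4: r0=0xb3 r1=0x4e r2=0xcd r3=0x7f r4=0x95  N=1 Z=0
-- IRQ taken; context saved, return-PC = 5 --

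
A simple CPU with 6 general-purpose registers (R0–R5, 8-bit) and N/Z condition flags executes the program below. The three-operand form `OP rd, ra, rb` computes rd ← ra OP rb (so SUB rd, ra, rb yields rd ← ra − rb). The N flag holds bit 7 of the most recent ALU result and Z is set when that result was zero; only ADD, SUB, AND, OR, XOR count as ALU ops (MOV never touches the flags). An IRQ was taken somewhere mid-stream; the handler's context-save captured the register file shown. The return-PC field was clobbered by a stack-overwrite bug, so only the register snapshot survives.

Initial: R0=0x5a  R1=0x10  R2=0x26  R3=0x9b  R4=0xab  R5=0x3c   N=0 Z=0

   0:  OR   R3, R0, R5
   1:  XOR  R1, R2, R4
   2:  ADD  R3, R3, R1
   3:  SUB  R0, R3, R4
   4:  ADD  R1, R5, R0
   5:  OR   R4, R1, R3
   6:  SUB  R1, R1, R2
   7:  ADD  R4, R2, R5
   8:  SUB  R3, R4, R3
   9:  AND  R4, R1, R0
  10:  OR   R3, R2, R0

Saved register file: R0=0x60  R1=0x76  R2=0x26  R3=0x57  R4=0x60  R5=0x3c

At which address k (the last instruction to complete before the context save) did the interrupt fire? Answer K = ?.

after  0: R0=0x5a R1=0x10 R2=0x26 R3=0x7e R4=0xab R5=0x3c  N=0 Z=0
after  1: R0=0x5a R1=0x8d R2=0x26 R3=0x7e R4=0xab R5=0x3c  N=1 Z=0
after  2: R0=0x5a R1=0x8d R2=0x26 R3=0x0b R4=0xab R5=0x3c  N=0 Z=0
after  3: R0=0x60 R1=0x8d R2=0x26 R3=0x0b R4=0xab R5=0x3c  N=0 Z=0
after  4: R0=0x60 R1=0x9c R2=0x26 R3=0x0b R4=0xab R5=0x3c  N=1 Z=0
after  5: R0=0x60 R1=0x9c R2=0x26 R3=0x0b R4=0x9f R5=0x3c  N=1 Z=0
after  6: R0=0x60 R1=0x76 R2=0x26 R3=0x0b R4=0x9f R5=0x3c  N=0 Z=0
after  7: R0=0x60 R1=0x76 R2=0x26 R3=0x0b R4=0x62 R5=0x3c  N=0 Z=0
after  8: R0=0x60 R1=0x76 R2=0x26 R3=0x57 R4=0x62 R5=0x3c  N=0 Z=0
after  9: R0=0x60 R1=0x76 R2=0x26 R3=0x57 R4=0x60 R5=0x3c  N=0 Z=0
-- IRQ taken; context saved, return-PC = 10 --

K = 9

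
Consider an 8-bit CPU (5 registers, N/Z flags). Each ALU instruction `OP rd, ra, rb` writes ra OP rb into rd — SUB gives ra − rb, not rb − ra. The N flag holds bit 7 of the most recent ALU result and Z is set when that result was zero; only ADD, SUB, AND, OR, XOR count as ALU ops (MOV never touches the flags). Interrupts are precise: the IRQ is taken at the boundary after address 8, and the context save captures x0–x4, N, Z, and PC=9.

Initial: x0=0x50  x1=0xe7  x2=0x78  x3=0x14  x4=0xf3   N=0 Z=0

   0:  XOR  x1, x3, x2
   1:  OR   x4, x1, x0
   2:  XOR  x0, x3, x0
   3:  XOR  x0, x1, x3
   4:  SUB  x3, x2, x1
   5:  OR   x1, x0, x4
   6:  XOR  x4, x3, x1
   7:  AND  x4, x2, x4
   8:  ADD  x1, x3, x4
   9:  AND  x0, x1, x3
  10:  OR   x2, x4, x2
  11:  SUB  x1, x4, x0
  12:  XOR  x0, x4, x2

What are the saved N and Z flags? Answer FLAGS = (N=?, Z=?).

after  0: x0=0x50 x1=0x6c x2=0x78 x3=0x14 x4=0xf3  N=0 Z=0
after  1: x0=0x50 x1=0x6c x2=0x78 x3=0x14 x4=0x7c  N=0 Z=0
after  2: x0=0x44 x1=0x6c x2=0x78 x3=0x14 x4=0x7c  N=0 Z=0
after  3: x0=0x78 x1=0x6c x2=0x78 x3=0x14 x4=0x7c  N=0 Z=0
after  4: x0=0x78 x1=0x6c x2=0x78 x3=0x0c x4=0x7c  N=0 Z=0
after  5: x0=0x78 x1=0x7c x2=0x78 x3=0x0c x4=0x7c  N=0 Z=0
after  6: x0=0x78 x1=0x7c x2=0x78 x3=0x0c x4=0x70  N=0 Z=0
after  7: x0=0x78 x1=0x7c x2=0x78 x3=0x0c x4=0x70  N=0 Z=0
after  8: x0=0x78 x1=0x7c x2=0x78 x3=0x0c x4=0x70  N=0 Z=0
-- IRQ taken; context saved, return-PC = 9 --

FLAGS = (N=0, Z=0)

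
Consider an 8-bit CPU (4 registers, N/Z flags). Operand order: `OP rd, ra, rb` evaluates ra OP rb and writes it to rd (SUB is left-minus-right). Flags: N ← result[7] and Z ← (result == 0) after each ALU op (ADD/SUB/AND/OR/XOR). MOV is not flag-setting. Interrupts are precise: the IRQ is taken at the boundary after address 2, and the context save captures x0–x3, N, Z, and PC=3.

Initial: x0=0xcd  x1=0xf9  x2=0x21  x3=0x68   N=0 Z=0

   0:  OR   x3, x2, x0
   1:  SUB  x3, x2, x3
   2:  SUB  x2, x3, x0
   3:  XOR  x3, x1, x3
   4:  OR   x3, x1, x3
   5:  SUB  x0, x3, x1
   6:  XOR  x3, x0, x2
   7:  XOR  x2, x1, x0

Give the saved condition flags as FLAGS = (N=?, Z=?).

FLAGS = (N=0, Z=0)

after  0: x0=0xcd x1=0xf9 x2=0x21 x3=0xed  N=1 Z=0
after  1: x0=0xcd x1=0xf9 x2=0x21 x3=0x34  N=0 Z=0
after  2: x0=0xcd x1=0xf9 x2=0x67 x3=0x34  N=0 Z=0
-- IRQ taken; context saved, return-PC = 3 --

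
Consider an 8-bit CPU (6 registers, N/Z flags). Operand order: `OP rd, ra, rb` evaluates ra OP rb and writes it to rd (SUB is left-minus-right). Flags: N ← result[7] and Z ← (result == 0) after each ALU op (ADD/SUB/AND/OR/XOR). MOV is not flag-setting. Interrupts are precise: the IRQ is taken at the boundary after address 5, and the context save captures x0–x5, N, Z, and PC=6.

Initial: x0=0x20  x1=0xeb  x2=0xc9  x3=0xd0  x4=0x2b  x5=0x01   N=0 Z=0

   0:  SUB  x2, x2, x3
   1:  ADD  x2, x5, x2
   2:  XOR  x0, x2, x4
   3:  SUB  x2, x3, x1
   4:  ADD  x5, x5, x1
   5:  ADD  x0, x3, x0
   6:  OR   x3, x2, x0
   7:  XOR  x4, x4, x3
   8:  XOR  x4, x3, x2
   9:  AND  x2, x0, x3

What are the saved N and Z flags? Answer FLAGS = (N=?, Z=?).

FLAGS = (N=1, Z=0)

after  0: x0=0x20 x1=0xeb x2=0xf9 x3=0xd0 x4=0x2b x5=0x01  N=1 Z=0
after  1: x0=0x20 x1=0xeb x2=0xfa x3=0xd0 x4=0x2b x5=0x01  N=1 Z=0
after  2: x0=0xd1 x1=0xeb x2=0xfa x3=0xd0 x4=0x2b x5=0x01  N=1 Z=0
after  3: x0=0xd1 x1=0xeb x2=0xe5 x3=0xd0 x4=0x2b x5=0x01  N=1 Z=0
after  4: x0=0xd1 x1=0xeb x2=0xe5 x3=0xd0 x4=0x2b x5=0xec  N=1 Z=0
after  5: x0=0xa1 x1=0xeb x2=0xe5 x3=0xd0 x4=0x2b x5=0xec  N=1 Z=0
-- IRQ taken; context saved, return-PC = 6 --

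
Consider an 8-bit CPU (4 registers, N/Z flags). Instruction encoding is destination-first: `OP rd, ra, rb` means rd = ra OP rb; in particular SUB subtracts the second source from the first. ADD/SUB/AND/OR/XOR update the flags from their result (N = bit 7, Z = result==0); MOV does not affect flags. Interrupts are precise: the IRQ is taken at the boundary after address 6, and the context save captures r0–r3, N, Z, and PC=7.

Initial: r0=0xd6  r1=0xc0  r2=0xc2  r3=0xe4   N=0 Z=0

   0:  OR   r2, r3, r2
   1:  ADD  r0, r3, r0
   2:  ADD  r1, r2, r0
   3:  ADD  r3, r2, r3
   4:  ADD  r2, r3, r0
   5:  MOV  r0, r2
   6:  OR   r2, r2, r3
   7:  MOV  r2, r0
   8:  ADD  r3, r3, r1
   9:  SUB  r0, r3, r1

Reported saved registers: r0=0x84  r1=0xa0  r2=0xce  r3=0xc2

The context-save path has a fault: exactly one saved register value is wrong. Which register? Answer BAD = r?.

after  0: r0=0xd6 r1=0xc0 r2=0xe6 r3=0xe4  N=1 Z=0
after  1: r0=0xba r1=0xc0 r2=0xe6 r3=0xe4  N=1 Z=0
after  2: r0=0xba r1=0xa0 r2=0xe6 r3=0xe4  N=1 Z=0
after  3: r0=0xba r1=0xa0 r2=0xe6 r3=0xca  N=1 Z=0
after  4: r0=0xba r1=0xa0 r2=0x84 r3=0xca  N=1 Z=0
after  5: r0=0x84 r1=0xa0 r2=0x84 r3=0xca  N=1 Z=0
after  6: r0=0x84 r1=0xa0 r2=0xce r3=0xca  N=1 Z=0
-- IRQ taken; context saved, return-PC = 7 --
mismatch: r3: reported 0xc2 vs actual 0xca

BAD = r3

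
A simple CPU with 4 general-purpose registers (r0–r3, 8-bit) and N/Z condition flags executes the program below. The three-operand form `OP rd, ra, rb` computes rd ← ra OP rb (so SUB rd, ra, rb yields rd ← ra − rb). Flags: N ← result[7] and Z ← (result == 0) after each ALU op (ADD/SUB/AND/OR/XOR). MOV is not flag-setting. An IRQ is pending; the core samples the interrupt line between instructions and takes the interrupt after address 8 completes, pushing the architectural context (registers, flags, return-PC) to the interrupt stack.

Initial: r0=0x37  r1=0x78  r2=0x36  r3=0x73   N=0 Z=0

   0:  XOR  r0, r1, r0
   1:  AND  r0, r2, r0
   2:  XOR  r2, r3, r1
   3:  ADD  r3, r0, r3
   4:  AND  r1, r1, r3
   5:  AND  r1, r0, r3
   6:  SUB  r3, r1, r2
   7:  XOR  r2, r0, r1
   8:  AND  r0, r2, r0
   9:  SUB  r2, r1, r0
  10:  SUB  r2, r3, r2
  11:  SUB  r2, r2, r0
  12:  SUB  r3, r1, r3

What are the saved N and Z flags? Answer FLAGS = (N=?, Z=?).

FLAGS = (N=0, Z=0)

after  0: r0=0x4f r1=0x78 r2=0x36 r3=0x73  N=0 Z=0
after  1: r0=0x06 r1=0x78 r2=0x36 r3=0x73  N=0 Z=0
after  2: r0=0x06 r1=0x78 r2=0x0b r3=0x73  N=0 Z=0
after  3: r0=0x06 r1=0x78 r2=0x0b r3=0x79  N=0 Z=0
after  4: r0=0x06 r1=0x78 r2=0x0b r3=0x79  N=0 Z=0
after  5: r0=0x06 r1=0x00 r2=0x0b r3=0x79  N=0 Z=1
after  6: r0=0x06 r1=0x00 r2=0x0b r3=0xf5  N=1 Z=0
after  7: r0=0x06 r1=0x00 r2=0x06 r3=0xf5  N=0 Z=0
after  8: r0=0x06 r1=0x00 r2=0x06 r3=0xf5  N=0 Z=0
-- IRQ taken; context saved, return-PC = 9 --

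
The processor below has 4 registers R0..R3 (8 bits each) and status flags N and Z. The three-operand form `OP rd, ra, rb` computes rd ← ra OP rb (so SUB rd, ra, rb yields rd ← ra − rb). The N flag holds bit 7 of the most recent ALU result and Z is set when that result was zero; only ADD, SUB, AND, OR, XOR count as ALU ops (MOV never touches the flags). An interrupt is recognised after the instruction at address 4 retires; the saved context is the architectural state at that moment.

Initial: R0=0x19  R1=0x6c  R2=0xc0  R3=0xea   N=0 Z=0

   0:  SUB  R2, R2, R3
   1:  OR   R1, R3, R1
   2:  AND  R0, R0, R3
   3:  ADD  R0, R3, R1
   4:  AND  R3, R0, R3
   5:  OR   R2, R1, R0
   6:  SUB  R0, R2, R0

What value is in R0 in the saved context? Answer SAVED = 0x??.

SAVED = 0xd8

after  0: R0=0x19 R1=0x6c R2=0xd6 R3=0xea  N=1 Z=0
after  1: R0=0x19 R1=0xee R2=0xd6 R3=0xea  N=1 Z=0
after  2: R0=0x08 R1=0xee R2=0xd6 R3=0xea  N=0 Z=0
after  3: R0=0xd8 R1=0xee R2=0xd6 R3=0xea  N=1 Z=0
after  4: R0=0xd8 R1=0xee R2=0xd6 R3=0xc8  N=1 Z=0
-- IRQ taken; context saved, return-PC = 5 --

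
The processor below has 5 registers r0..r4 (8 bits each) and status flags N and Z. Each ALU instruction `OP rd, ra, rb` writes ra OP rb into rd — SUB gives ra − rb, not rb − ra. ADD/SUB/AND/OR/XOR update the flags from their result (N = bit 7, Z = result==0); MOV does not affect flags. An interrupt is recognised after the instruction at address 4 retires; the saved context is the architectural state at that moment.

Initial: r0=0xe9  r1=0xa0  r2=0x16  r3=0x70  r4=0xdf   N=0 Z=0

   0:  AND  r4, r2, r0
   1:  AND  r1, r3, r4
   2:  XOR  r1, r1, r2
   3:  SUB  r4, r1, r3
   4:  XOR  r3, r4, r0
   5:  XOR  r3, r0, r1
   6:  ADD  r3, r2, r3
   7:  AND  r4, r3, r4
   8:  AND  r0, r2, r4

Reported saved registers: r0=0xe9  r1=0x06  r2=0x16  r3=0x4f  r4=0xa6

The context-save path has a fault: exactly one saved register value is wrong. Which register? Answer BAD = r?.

after  0: r0=0xe9 r1=0xa0 r2=0x16 r3=0x70 r4=0x00  N=0 Z=1
after  1: r0=0xe9 r1=0x00 r2=0x16 r3=0x70 r4=0x00  N=0 Z=1
after  2: r0=0xe9 r1=0x16 r2=0x16 r3=0x70 r4=0x00  N=0 Z=0
after  3: r0=0xe9 r1=0x16 r2=0x16 r3=0x70 r4=0xa6  N=1 Z=0
after  4: r0=0xe9 r1=0x16 r2=0x16 r3=0x4f r4=0xa6  N=0 Z=0
-- IRQ taken; context saved, return-PC = 5 --
mismatch: r1: reported 0x06 vs actual 0x16

BAD = r1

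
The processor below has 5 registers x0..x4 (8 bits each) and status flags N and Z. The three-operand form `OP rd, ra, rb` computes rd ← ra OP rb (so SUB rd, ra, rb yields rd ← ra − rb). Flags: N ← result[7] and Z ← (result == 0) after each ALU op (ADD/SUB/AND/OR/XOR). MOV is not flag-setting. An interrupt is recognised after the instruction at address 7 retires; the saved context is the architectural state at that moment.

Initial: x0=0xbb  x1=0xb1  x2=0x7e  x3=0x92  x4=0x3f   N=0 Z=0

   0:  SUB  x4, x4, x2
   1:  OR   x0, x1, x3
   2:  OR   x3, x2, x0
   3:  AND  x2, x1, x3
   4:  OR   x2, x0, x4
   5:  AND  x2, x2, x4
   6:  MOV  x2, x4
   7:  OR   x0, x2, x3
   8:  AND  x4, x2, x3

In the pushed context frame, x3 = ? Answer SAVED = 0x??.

SAVED = 0xff

after  0: x0=0xbb x1=0xb1 x2=0x7e x3=0x92 x4=0xc1  N=1 Z=0
after  1: x0=0xb3 x1=0xb1 x2=0x7e x3=0x92 x4=0xc1  N=1 Z=0
after  2: x0=0xb3 x1=0xb1 x2=0x7e x3=0xff x4=0xc1  N=1 Z=0
after  3: x0=0xb3 x1=0xb1 x2=0xb1 x3=0xff x4=0xc1  N=1 Z=0
after  4: x0=0xb3 x1=0xb1 x2=0xf3 x3=0xff x4=0xc1  N=1 Z=0
after  5: x0=0xb3 x1=0xb1 x2=0xc1 x3=0xff x4=0xc1  N=1 Z=0
after  6: x0=0xb3 x1=0xb1 x2=0xc1 x3=0xff x4=0xc1  N=1 Z=0
after  7: x0=0xff x1=0xb1 x2=0xc1 x3=0xff x4=0xc1  N=1 Z=0
-- IRQ taken; context saved, return-PC = 8 --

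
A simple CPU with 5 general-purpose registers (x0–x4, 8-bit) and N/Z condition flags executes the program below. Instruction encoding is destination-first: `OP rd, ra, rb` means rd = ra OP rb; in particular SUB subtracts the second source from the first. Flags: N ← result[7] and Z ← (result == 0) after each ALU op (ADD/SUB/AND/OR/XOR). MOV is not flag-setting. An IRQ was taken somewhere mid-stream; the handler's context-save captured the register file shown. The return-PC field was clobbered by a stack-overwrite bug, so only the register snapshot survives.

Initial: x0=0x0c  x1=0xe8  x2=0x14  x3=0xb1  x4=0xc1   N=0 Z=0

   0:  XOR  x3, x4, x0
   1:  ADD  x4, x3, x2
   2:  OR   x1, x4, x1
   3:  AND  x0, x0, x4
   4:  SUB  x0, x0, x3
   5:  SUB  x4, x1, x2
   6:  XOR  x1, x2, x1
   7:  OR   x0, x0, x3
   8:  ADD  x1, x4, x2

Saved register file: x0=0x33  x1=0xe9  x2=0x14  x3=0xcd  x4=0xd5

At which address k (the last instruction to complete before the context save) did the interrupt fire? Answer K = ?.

K = 5

after  0: x0=0x0c x1=0xe8 x2=0x14 x3=0xcd x4=0xc1  N=1 Z=0
after  1: x0=0x0c x1=0xe8 x2=0x14 x3=0xcd x4=0xe1  N=1 Z=0
after  2: x0=0x0c x1=0xe9 x2=0x14 x3=0xcd x4=0xe1  N=1 Z=0
after  3: x0=0x00 x1=0xe9 x2=0x14 x3=0xcd x4=0xe1  N=0 Z=1
after  4: x0=0x33 x1=0xe9 x2=0x14 x3=0xcd x4=0xe1  N=0 Z=0
after  5: x0=0x33 x1=0xe9 x2=0x14 x3=0xcd x4=0xd5  N=1 Z=0
-- IRQ taken; context saved, return-PC = 6 --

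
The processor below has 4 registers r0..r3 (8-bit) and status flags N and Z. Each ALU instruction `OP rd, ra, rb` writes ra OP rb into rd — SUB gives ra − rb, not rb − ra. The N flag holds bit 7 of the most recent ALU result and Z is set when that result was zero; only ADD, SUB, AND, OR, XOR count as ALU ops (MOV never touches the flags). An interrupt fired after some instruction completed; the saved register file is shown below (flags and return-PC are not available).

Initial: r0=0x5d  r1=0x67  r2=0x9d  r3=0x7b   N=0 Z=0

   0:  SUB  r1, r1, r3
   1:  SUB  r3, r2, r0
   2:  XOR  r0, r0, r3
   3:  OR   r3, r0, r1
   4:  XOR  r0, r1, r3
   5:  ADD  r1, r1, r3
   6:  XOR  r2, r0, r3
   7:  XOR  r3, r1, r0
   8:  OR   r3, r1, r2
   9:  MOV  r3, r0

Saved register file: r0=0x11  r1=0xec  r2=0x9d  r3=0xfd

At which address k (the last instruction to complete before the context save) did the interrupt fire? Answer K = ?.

after  0: r0=0x5d r1=0xec r2=0x9d r3=0x7b  N=1 Z=0
after  1: r0=0x5d r1=0xec r2=0x9d r3=0x40  N=0 Z=0
after  2: r0=0x1d r1=0xec r2=0x9d r3=0x40  N=0 Z=0
after  3: r0=0x1d r1=0xec r2=0x9d r3=0xfd  N=1 Z=0
after  4: r0=0x11 r1=0xec r2=0x9d r3=0xfd  N=0 Z=0
-- IRQ taken; context saved, return-PC = 5 --

K = 4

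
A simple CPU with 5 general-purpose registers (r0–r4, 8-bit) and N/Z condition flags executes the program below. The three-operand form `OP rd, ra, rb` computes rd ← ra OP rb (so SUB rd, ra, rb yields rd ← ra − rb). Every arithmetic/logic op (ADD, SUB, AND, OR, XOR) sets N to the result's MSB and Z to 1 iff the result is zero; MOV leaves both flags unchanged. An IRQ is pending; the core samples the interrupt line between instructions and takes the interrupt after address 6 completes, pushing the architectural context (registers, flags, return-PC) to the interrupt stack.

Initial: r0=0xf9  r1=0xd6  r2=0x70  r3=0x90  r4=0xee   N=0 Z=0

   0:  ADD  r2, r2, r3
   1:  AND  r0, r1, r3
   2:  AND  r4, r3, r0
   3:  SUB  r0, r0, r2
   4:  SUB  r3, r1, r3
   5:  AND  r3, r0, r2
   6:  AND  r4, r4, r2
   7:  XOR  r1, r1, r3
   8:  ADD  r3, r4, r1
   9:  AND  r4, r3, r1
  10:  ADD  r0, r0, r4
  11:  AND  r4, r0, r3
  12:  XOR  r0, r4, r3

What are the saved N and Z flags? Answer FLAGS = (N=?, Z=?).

FLAGS = (N=0, Z=1)

after  0: r0=0xf9 r1=0xd6 r2=0x00 r3=0x90 r4=0xee  N=0 Z=1
after  1: r0=0x90 r1=0xd6 r2=0x00 r3=0x90 r4=0xee  N=1 Z=0
after  2: r0=0x90 r1=0xd6 r2=0x00 r3=0x90 r4=0x90  N=1 Z=0
after  3: r0=0x90 r1=0xd6 r2=0x00 r3=0x90 r4=0x90  N=1 Z=0
after  4: r0=0x90 r1=0xd6 r2=0x00 r3=0x46 r4=0x90  N=0 Z=0
after  5: r0=0x90 r1=0xd6 r2=0x00 r3=0x00 r4=0x90  N=0 Z=1
after  6: r0=0x90 r1=0xd6 r2=0x00 r3=0x00 r4=0x00  N=0 Z=1
-- IRQ taken; context saved, return-PC = 7 --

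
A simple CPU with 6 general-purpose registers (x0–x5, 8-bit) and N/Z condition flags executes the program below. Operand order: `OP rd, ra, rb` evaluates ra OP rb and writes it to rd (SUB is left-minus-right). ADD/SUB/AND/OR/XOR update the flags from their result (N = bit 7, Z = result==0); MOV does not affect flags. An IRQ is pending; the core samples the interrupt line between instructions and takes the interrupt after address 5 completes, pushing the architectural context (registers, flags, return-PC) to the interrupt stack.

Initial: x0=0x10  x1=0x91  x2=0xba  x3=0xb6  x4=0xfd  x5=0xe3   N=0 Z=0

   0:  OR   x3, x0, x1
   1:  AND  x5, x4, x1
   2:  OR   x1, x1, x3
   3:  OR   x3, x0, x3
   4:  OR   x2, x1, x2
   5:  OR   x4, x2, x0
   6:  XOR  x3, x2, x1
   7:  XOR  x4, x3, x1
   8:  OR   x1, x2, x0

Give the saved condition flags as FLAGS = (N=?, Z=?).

after  0: x0=0x10 x1=0x91 x2=0xba x3=0x91 x4=0xfd x5=0xe3  N=1 Z=0
after  1: x0=0x10 x1=0x91 x2=0xba x3=0x91 x4=0xfd x5=0x91  N=1 Z=0
after  2: x0=0x10 x1=0x91 x2=0xba x3=0x91 x4=0xfd x5=0x91  N=1 Z=0
after  3: x0=0x10 x1=0x91 x2=0xba x3=0x91 x4=0xfd x5=0x91  N=1 Z=0
after  4: x0=0x10 x1=0x91 x2=0xbb x3=0x91 x4=0xfd x5=0x91  N=1 Z=0
after  5: x0=0x10 x1=0x91 x2=0xbb x3=0x91 x4=0xbb x5=0x91  N=1 Z=0
-- IRQ taken; context saved, return-PC = 6 --

FLAGS = (N=1, Z=0)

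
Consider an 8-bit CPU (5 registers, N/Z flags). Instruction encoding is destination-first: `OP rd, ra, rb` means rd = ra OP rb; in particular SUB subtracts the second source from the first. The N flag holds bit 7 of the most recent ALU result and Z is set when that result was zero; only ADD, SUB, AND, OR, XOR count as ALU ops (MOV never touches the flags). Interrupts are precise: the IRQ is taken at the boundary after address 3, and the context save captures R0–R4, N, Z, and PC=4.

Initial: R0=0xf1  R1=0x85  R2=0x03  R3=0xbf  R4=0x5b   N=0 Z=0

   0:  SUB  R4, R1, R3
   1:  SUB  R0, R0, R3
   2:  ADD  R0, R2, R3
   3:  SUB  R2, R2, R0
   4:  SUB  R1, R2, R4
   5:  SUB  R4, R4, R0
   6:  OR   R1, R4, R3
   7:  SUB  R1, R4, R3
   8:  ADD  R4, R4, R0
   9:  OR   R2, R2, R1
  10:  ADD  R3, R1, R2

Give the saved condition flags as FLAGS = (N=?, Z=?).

FLAGS = (N=0, Z=0)

after  0: R0=0xf1 R1=0x85 R2=0x03 R3=0xbf R4=0xc6  N=1 Z=0
after  1: R0=0x32 R1=0x85 R2=0x03 R3=0xbf R4=0xc6  N=0 Z=0
after  2: R0=0xc2 R1=0x85 R2=0x03 R3=0xbf R4=0xc6  N=1 Z=0
after  3: R0=0xc2 R1=0x85 R2=0x41 R3=0xbf R4=0xc6  N=0 Z=0
-- IRQ taken; context saved, return-PC = 4 --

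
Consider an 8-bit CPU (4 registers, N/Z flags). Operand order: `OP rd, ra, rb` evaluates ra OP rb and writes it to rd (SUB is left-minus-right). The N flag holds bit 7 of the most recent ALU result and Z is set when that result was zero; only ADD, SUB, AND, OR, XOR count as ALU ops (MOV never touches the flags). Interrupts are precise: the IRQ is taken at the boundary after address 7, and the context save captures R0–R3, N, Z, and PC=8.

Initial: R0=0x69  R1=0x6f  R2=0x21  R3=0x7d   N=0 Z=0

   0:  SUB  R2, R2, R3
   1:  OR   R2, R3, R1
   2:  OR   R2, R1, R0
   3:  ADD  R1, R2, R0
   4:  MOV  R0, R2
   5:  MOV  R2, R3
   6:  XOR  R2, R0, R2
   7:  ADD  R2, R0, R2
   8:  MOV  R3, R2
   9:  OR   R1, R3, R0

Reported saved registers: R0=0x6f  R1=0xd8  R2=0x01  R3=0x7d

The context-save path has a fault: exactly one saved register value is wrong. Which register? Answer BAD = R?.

BAD = R2

after  0: R0=0x69 R1=0x6f R2=0xa4 R3=0x7d  N=1 Z=0
after  1: R0=0x69 R1=0x6f R2=0x7f R3=0x7d  N=0 Z=0
after  2: R0=0x69 R1=0x6f R2=0x6f R3=0x7d  N=0 Z=0
after  3: R0=0x69 R1=0xd8 R2=0x6f R3=0x7d  N=1 Z=0
after  4: R0=0x6f R1=0xd8 R2=0x6f R3=0x7d  N=1 Z=0
after  5: R0=0x6f R1=0xd8 R2=0x7d R3=0x7d  N=1 Z=0
after  6: R0=0x6f R1=0xd8 R2=0x12 R3=0x7d  N=0 Z=0
after  7: R0=0x6f R1=0xd8 R2=0x81 R3=0x7d  N=1 Z=0
-- IRQ taken; context saved, return-PC = 8 --
mismatch: R2: reported 0x01 vs actual 0x81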